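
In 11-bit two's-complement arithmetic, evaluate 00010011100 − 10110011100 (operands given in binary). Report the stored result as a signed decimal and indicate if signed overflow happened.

00010011100 = 156 (signed)
10110011100 = -612 (signed)
Subtract via negate-and-add: invert 10110011100 + 1 = 01001100100 (i.e. 612).
  00010011100
+ 01001100100
= 01100000000
Result 01100000000: MSB = 0 → value 768.
Both addends (after negating the subtrahend) are non-negative and so is the stored result: no signed overflow.

768; no overflow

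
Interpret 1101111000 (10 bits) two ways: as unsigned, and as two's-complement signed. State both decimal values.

Unsigned: 1101111000 = 888.
Signed: MSB=1 → 888 − 1024 = -136.

unsigned = 888, signed = -136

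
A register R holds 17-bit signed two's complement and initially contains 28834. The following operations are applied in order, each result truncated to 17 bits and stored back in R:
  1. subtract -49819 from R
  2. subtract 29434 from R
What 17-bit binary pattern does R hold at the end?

Start: R = 28834 = 00111000010100010.
R = 28834 − (-49819) = 78653; wraps to -52419 = 10011001100111101
R = -52419 − 29434 = -81853; wraps to 49219 = 01100000001000011

01100000001000011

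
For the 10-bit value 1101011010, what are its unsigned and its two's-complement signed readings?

Unsigned: 1101011010 = 858.
Signed: MSB=1 → 858 − 1024 = -166.

unsigned = 858, signed = -166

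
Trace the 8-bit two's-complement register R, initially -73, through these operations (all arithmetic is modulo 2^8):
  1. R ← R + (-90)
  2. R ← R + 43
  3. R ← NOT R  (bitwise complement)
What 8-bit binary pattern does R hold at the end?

Start: R = -73 = 10110111.
R = -73 + (-90) = -163; wraps to 93 = 01011101
R = 93 + 43 = 136; wraps to -120 = 10001000
R = NOT 10001000 = 01110111 = 119

01110111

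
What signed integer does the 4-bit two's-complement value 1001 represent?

-7

MSB is 1, so the value is negative.
Unsigned reading: 9. Subtract 2^4 = 16: 9 − 16 = -7.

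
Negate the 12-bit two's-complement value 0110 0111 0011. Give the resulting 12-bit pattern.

100110001101

Invert: 100110001100. Add 1: 100110001101.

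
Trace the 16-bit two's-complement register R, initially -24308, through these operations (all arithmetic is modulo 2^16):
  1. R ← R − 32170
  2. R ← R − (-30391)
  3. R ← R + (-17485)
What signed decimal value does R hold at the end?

21964

Start: R = -24308 = 1010000100001100.
R = -24308 − 32170 = -56478; wraps to 9058 = 0010001101100010
R = 9058 − (-30391) = 39449; wraps to -26087 = 1001101000011001
R = -26087 + (-17485) = -43572; wraps to 21964 = 0101010111001100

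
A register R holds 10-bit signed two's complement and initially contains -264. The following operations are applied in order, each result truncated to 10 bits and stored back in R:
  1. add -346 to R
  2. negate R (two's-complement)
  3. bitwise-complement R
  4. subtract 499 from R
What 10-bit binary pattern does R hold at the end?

1110101010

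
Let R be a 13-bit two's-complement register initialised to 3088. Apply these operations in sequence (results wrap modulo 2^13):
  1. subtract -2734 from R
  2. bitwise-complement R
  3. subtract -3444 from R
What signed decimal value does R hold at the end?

-2379

Start: R = 3088 = 0110000010000.
R = 3088 − (-2734) = 5822; wraps to -2370 = 1011010111110
R = NOT 1011010111110 = 0100101000001 = 2369
R = 2369 − (-3444) = 5813; wraps to -2379 = 1011010110101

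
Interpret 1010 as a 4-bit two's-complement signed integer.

-6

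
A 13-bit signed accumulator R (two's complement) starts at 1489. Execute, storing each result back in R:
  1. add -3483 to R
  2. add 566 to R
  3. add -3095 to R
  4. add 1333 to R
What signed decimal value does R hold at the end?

-3190

Start: R = 1489 = 0010111010001.
R = 1489 + (-3483) = -1994 = 1100000110110
R = -1994 + 566 = -1428 = 1101001101100
R = -1428 + (-3095) = -4523; wraps to 3669 = 0111001010101
R = 3669 + 1333 = 5002; wraps to -3190 = 1001110001010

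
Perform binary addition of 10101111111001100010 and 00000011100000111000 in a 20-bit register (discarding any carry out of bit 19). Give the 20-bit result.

10110011011010011010

  10101111111001100010
+ 00000011100000111000
= 10110011011010011010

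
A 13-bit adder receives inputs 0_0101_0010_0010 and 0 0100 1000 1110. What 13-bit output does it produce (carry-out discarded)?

  0010100100010
+ 0010010001110
= 0100110110000

0100110110000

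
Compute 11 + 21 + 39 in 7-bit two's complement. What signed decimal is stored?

11 + 21 = 32 (0100000)
32 + 39 = 71 → wraps to -57 (1000111)

-57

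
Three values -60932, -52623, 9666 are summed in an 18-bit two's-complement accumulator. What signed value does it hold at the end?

-103889

-60932 + (-52623) = -113555 (100100010001101101)
-113555 + 9666 = -103889 (100110101000101111)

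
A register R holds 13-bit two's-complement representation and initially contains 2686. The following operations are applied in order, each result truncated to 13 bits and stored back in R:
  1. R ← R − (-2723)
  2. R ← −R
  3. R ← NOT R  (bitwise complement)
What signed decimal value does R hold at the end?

Start: R = 2686 = 0101001111110.
R = 2686 − (-2723) = 5409; wraps to -2783 = 1010100100001
R = −(-2783) = 2783 = 0101011011111
R = NOT 0101011011111 = 1010100100000 = -2784

-2784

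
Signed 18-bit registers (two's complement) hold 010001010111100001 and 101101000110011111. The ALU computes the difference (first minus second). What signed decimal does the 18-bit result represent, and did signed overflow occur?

-113598; overflow

010001010111100001 = 71137 (signed)
101101000110011111 = -77409 (signed)
Subtract via negate-and-add: invert 101101000110011111 + 1 = 010010111001100001 (i.e. 77409).
  010001010111100001
+ 010010111001100001
= 100100010001000010
Result 100100010001000010: MSB = 1 → 148546 − 262144 = -113598.
Both addends (after negating the subtrahend) are non-negative but the stored result is negative: signed overflow. The true value 71137 − (-77409) = 148546 lies outside [-131072, 131071].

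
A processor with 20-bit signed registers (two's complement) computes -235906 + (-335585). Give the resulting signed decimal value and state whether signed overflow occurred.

-235906 → 11000110011001111110
-335585 → 10101110000100011111
  11000110011001111110
+ 10101110000100011111
= 01110100011110011101  (discard carry-out 1)
Result 01110100011110011101: MSB = 0 → value 477085.
Both addends are negative but the stored result is non-negative: signed overflow. The true value -235906 + (-335585) = -571491 lies outside [-524288, 524287].

477085; overflow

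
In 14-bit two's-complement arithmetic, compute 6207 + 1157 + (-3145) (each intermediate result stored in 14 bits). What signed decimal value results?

4219

6207 + 1157 = 7364 (01110011000100)
7364 + (-3145) = 4219 (01000001111011)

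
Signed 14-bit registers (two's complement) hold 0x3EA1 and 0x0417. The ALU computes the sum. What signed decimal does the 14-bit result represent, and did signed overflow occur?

696; no overflow

0x3EA1 = 11111010100001 = -351 (signed)
0x0417 = 00010000010111 = 1047 (signed)
  11111010100001
+ 00010000010111
= 00001010111000  (discard carry-out 1)
Result 00001010111000: MSB = 0 → value 696.
Addends have opposite signs, so signed overflow cannot occur.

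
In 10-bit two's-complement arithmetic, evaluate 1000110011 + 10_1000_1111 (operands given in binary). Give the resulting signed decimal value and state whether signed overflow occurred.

194; overflow

1000110011 = -461 (signed)
10_1000_1111 → 1010001111 = -369 (signed)
  1000110011
+ 1010001111
= 0011000010  (discard carry-out 1)
Result 0011000010: MSB = 0 → value 194.
Both addends are negative but the stored result is non-negative: signed overflow. The true value -461 + (-369) = -830 lies outside [-512, 511].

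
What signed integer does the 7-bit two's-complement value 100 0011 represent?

-61

MSB is 1, so the value is negative.
Invert: 0111100. Add 1: 0111101 = 61. So the value is −61.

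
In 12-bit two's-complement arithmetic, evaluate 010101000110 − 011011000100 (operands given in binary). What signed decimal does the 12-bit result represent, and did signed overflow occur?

-382; no overflow

010101000110 = 1350 (signed)
011011000100 = 1732 (signed)
Subtract via negate-and-add: invert 011011000100 + 1 = 100100111100 (i.e. -1732).
  010101000110
+ 100100111100
= 111010000010
Result 111010000010: MSB = 1 → 3714 − 4096 = -382.
Addends (after negating the subtrahend) have opposite signs, so signed overflow cannot occur.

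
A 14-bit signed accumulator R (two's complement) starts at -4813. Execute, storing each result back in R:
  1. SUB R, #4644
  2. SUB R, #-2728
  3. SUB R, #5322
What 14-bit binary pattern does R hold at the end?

Start: R = -4813 = 10110100110011.
R = -4813 − 4644 = -9457; wraps to 6927 = 01101100001111
R = 6927 − (-2728) = 9655; wraps to -6729 = 10010110110111
R = -6729 − 5322 = -12051; wraps to 4333 = 01000011101101

01000011101101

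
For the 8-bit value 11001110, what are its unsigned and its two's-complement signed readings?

unsigned = 206, signed = -50

Unsigned: 11001110 = 206.
Signed: MSB=1 → 206 − 256 = -50.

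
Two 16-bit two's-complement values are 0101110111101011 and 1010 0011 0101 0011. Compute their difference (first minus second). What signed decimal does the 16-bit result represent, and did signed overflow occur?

0101110111101011 = 24043 (signed)
1010 0011 0101 0011 → 1010001101010011 = -23725 (signed)
Subtract via negate-and-add: invert 1010001101010011 + 1 = 0101110010101101 (i.e. 23725).
  0101110111101011
+ 0101110010101101
= 1011101010011000
Result 1011101010011000: MSB = 1 → 47768 − 65536 = -17768.
Both addends (after negating the subtrahend) are non-negative but the stored result is negative: signed overflow. The true value 24043 − (-23725) = 47768 lies outside [-32768, 32767].

-17768; overflow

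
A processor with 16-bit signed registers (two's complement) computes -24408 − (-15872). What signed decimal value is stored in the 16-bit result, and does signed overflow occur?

-24408 → 1010000010101000
-15872 → 1100001000000000
Subtract via negate-and-add: invert 1100001000000000 + 1 = 0011111000000000 (i.e. 15872).
  1010000010101000
+ 0011111000000000
= 1101111010101000
Result 1101111010101000: MSB = 1 → 57000 − 65536 = -8536.
Addends (after negating the subtrahend) have opposite signs, so signed overflow cannot occur.

-8536; no overflow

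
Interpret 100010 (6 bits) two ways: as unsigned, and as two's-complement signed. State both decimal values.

unsigned = 34, signed = -30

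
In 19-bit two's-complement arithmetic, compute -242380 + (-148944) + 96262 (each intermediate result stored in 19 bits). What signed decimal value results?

-242380 + (-148944) = -391324 → wraps to 132964 (0100000011101100100)
132964 + 96262 = 229226 (0110111111101101010)

229226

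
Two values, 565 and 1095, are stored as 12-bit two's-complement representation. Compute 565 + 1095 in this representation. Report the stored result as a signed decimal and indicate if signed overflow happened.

565 → 001000110101
1095 → 010001000111
  001000110101
+ 010001000111
= 011001111100
Result 011001111100: MSB = 0 → value 1660.
Both addends are non-negative and so is the stored result: no signed overflow.

1660; no overflow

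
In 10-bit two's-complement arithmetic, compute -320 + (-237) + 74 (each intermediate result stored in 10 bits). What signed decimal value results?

-320 + (-237) = -557 → wraps to 467 (0111010011)
467 + 74 = 541 → wraps to -483 (1000011101)

-483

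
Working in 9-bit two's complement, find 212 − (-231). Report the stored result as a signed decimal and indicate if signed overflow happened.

-69; overflow

212 → 011010100
-231 → 100011001
Subtract via negate-and-add: invert 100011001 + 1 = 011100111 (i.e. 231).
  011010100
+ 011100111
= 110111011
Result 110111011: MSB = 1 → 443 − 512 = -69.
Both addends (after negating the subtrahend) are non-negative but the stored result is negative: signed overflow. The true value 212 − (-231) = 443 lies outside [-256, 255].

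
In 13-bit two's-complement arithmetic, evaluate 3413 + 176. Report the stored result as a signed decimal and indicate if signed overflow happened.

3413 → 0110101010101
176 → 0000010110000
  0110101010101
+ 0000010110000
= 0111000000101
Result 0111000000101: MSB = 0 → value 3589.
Both addends are non-negative and so is the stored result: no signed overflow.

3589; no overflow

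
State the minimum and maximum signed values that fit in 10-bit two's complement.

Minimum: −2^9 = -512.
Maximum: 2^9 − 1 = 511.

min = -512, max = 511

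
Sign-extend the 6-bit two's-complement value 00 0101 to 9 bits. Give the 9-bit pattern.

MSB of 000101 is 0; replicate it into the new high bits.
000|000101 → 000000101 (still 5).

000000101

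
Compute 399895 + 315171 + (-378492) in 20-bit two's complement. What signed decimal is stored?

336574

399895 + 315171 = 715066 → wraps to -333510 (10101110100100111010)
-333510 + (-378492) = -712002 → wraps to 336574 (01010010001010111110)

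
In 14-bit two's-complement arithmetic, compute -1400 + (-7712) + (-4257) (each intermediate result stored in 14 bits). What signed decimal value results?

-1400 + (-7712) = -9112 → wraps to 7272 (01110001101000)
7272 + (-4257) = 3015 (00101111000111)

3015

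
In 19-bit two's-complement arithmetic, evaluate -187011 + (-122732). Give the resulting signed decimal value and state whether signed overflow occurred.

-187011 → 1010010010101111101
-122732 → 1100010000010010100
  1010010010101111101
+ 1100010000010010100
= 0110100011000010001  (discard carry-out 1)
Result 0110100011000010001: MSB = 0 → value 214545.
Both addends are negative but the stored result is non-negative: signed overflow. The true value -187011 + (-122732) = -309743 lies outside [-262144, 262143].

214545; overflow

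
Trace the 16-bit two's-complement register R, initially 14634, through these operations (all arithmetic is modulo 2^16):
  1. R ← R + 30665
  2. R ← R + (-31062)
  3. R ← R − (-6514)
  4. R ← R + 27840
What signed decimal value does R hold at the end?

Start: R = 14634 = 0011100100101010.
R = 14634 + 30665 = 45299; wraps to -20237 = 1011000011110011
R = -20237 + (-31062) = -51299; wraps to 14237 = 0011011110011101
R = 14237 − (-6514) = 20751 = 0101000100001111
R = 20751 + 27840 = 48591; wraps to -16945 = 1011110111001111

-16945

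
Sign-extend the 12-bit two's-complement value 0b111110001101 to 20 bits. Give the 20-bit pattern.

11111111111110001101

MSB of 111110001101 is 1; replicate it into the new high bits.
11111111|111110001101 → 11111111111110001101 (still -115).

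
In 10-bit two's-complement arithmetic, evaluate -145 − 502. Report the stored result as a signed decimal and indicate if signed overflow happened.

377; overflow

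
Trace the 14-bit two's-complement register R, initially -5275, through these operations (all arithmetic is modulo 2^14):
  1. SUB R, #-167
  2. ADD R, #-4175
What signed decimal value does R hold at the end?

Start: R = -5275 = 10101101100101.
R = -5275 − (-167) = -5108 = 10110000001100
R = -5108 + (-4175) = -9283; wraps to 7101 = 01101110111101

7101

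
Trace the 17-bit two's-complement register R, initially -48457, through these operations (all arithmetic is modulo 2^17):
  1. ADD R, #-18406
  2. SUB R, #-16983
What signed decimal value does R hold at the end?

-49880

Start: R = -48457 = 10100001010110111.
R = -48457 + (-18406) = -66863; wraps to 64209 = 01111101011010001
R = 64209 − (-16983) = 81192; wraps to -49880 = 10011110100101000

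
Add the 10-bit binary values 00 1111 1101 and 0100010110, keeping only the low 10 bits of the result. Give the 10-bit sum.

1000010011

  0011111101
+ 0100010110
= 1000010011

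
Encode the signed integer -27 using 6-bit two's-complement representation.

100101

|-27| = 27 = 011011 in 6 bits.
Invert the bits: 100100. Add 1: 100101.
Check: 100101 reads as 37 − 64 = -27.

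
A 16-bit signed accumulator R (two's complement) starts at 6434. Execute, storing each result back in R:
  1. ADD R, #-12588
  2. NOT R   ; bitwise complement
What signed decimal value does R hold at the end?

6153

Start: R = 6434 = 0001100100100010.
R = 6434 + (-12588) = -6154 = 1110011111110110
R = NOT 1110011111110110 = 0001100000001001 = 6153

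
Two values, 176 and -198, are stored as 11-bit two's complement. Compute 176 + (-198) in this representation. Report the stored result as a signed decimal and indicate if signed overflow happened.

176 → 00010110000
-198 → 11100111010
  00010110000
+ 11100111010
= 11111101010
Result 11111101010: MSB = 1 → 2026 − 2048 = -22.
Addends have opposite signs, so signed overflow cannot occur.

-22; no overflow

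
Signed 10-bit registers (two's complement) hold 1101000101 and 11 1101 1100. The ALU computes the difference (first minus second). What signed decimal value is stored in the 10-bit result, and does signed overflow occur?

-151; no overflow

1101000101 = -187 (signed)
11 1101 1100 → 1111011100 = -36 (signed)
Subtract via negate-and-add: invert 1111011100 + 1 = 0000100100 (i.e. 36).
  1101000101
+ 0000100100
= 1101101001
Result 1101101001: MSB = 1 → 873 − 1024 = -151.
Addends (after negating the subtrahend) have opposite signs, so signed overflow cannot occur.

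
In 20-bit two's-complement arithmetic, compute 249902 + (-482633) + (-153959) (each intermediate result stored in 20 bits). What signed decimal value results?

-386690

249902 + (-482633) = -232731 (11000111001011100101)
-232731 + (-153959) = -386690 (10100001100101111110)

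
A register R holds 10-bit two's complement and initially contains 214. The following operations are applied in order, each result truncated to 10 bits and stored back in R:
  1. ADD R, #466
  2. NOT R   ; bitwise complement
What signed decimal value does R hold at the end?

Start: R = 214 = 0011010110.
R = 214 + 466 = 680; wraps to -344 = 1010101000
R = NOT 1010101000 = 0101010111 = 343

343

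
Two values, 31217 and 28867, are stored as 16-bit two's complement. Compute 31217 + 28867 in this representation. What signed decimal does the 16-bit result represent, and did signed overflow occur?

31217 → 0111100111110001
28867 → 0111000011000011
  0111100111110001
+ 0111000011000011
= 1110101010110100
Result 1110101010110100: MSB = 1 → 60084 − 65536 = -5452.
Both addends are non-negative but the stored result is negative: signed overflow. The true value 31217 + 28867 = 60084 lies outside [-32768, 32767].

-5452; overflow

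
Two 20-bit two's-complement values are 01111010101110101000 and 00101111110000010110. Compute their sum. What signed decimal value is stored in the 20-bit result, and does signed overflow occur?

-350274; overflow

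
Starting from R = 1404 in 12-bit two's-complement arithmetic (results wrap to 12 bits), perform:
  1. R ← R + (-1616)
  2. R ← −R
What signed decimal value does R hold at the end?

212

Start: R = 1404 = 010101111100.
R = 1404 + (-1616) = -212 = 111100101100
R = −(-212) = 212 = 000011010100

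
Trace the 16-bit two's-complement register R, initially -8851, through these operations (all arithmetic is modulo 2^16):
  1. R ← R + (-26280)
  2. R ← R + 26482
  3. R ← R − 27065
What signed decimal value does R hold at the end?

29822

Start: R = -8851 = 1101110101101101.
R = -8851 + (-26280) = -35131; wraps to 30405 = 0111011011000101
R = 30405 + 26482 = 56887; wraps to -8649 = 1101111000110111
R = -8649 − 27065 = -35714; wraps to 29822 = 0111010001111110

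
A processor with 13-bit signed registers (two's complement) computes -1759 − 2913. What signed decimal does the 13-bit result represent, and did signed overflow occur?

-1759 → 1100100100001
2913 → 0101101100001
Subtract via negate-and-add: invert 0101101100001 + 1 = 1010010011111 (i.e. -2913).
  1100100100001
+ 1010010011111
= 0110111000000  (discard carry-out 1)
Result 0110111000000: MSB = 0 → value 3520.
Both addends (after negating the subtrahend) are negative but the stored result is non-negative: signed overflow. The true value -1759 − 2913 = -4672 lies outside [-4096, 4095].

3520; overflow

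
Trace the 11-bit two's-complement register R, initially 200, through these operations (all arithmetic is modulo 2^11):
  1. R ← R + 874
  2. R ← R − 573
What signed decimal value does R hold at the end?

Start: R = 200 = 00011001000.
R = 200 + 874 = 1074; wraps to -974 = 10000110010
R = -974 − 573 = -1547; wraps to 501 = 00111110101

501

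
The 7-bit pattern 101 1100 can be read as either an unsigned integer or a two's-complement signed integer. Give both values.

unsigned = 92, signed = -36

Unsigned: 1011100 = 92.
Signed: MSB=1 → 92 − 128 = -36.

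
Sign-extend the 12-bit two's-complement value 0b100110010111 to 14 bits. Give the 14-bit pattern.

11100110010111

MSB of 100110010111 is 1; replicate it into the new high bits.
11|100110010111 → 11100110010111 (still -1641).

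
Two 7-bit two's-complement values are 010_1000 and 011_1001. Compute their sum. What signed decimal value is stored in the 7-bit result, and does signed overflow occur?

010_1000 → 0101000 = 40 (signed)
011_1001 → 0111001 = 57 (signed)
  0101000
+ 0111001
= 1100001
Result 1100001: MSB = 1 → 97 − 128 = -31.
Both addends are non-negative but the stored result is negative: signed overflow. The true value 40 + 57 = 97 lies outside [-64, 63].

-31; overflow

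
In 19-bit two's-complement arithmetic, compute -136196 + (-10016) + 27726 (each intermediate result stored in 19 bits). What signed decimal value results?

-118486

-136196 + (-10016) = -146212 (1011100010011011100)
-146212 + 27726 = -118486 (1100011000100101010)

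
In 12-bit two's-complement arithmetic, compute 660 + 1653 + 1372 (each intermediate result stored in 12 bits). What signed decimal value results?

660 + 1653 = 2313 → wraps to -1783 (100100001001)
-1783 + 1372 = -411 (111001100101)

-411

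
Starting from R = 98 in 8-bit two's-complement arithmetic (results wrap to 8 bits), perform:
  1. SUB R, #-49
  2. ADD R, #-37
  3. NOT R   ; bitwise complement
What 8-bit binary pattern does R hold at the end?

10010001

Start: R = 98 = 01100010.
R = 98 − (-49) = 147; wraps to -109 = 10010011
R = -109 + (-37) = -146; wraps to 110 = 01101110
R = NOT 01101110 = 10010001 = -111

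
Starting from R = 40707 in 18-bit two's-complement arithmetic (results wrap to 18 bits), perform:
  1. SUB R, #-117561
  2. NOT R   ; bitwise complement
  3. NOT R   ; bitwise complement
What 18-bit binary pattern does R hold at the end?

100110101000111100

Start: R = 40707 = 001001111100000011.
R = 40707 − (-117561) = 158268; wraps to -103876 = 100110101000111100
R = NOT 100110101000111100 = 011001010111000011 = 103875
R = NOT 011001010111000011 = 100110101000111100 = -103876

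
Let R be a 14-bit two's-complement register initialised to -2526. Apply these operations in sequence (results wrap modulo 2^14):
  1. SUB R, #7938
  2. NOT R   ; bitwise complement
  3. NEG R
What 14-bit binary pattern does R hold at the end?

Start: R = -2526 = 11011000100010.
R = -2526 − 7938 = -10464; wraps to 5920 = 01011100100000
R = NOT 01011100100000 = 10100011011111 = -5921
R = −(-5921) = 5921 = 01011100100001

01011100100001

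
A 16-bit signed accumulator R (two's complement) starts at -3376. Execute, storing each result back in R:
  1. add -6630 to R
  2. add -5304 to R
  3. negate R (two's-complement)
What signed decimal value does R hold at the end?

15310

Start: R = -3376 = 1111001011010000.
R = -3376 + (-6630) = -10006 = 1101100011101010
R = -10006 + (-5304) = -15310 = 1100010000110010
R = −(-15310) = 15310 = 0011101111001110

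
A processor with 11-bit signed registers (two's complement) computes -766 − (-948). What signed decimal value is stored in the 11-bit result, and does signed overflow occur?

182; no overflow

-766 → 10100000010
-948 → 10001001100
Subtract via negate-and-add: invert 10001001100 + 1 = 01110110100 (i.e. 948).
  10100000010
+ 01110110100
= 00010110110  (discard carry-out 1)
Result 00010110110: MSB = 0 → value 182.
Addends (after negating the subtrahend) have opposite signs, so signed overflow cannot occur.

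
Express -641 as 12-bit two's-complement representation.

110101111111

|-641| = 641 = 001010000001 in 12 bits.
Invert the bits: 110101111110. Add 1: 110101111111.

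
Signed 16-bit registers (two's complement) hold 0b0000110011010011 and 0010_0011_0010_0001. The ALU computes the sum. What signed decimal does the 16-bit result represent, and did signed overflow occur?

0b0000110011010011 → 0000110011010011 = 3283 (signed)
0010_0011_0010_0001 → 0010001100100001 = 8993 (signed)
  0000110011010011
+ 0010001100100001
= 0010111111110100
Result 0010111111110100: MSB = 0 → value 12276.
Both addends are non-negative and so is the stored result: no signed overflow.

12276; no overflow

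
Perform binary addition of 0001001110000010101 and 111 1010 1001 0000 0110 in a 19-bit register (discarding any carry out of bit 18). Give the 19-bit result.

0000100010100011011

  0001001110000010101
+ 1111010100100000110
= 0000100010100011011  (discard carry-out 1)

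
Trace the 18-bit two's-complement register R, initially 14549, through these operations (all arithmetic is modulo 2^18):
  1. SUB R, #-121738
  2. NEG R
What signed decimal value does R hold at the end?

Start: R = 14549 = 000011100011010101.
R = 14549 − (-121738) = 136287; wraps to -125857 = 100001010001011111
R = −(-125857) = 125857 = 011110101110100001

125857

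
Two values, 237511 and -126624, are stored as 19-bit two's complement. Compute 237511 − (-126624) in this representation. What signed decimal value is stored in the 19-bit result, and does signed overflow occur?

-160153; overflow

237511 → 0111001111111000111
-126624 → 1100001000101100000
Subtract via negate-and-add: invert 1100001000101100000 + 1 = 0011110111010100000 (i.e. 126624).
  0111001111111000111
+ 0011110111010100000
= 1011000111001100111
Result 1011000111001100111: MSB = 1 → 364135 − 524288 = -160153.
Both addends (after negating the subtrahend) are non-negative but the stored result is negative: signed overflow. The true value 237511 − (-126624) = 364135 lies outside [-262144, 262143].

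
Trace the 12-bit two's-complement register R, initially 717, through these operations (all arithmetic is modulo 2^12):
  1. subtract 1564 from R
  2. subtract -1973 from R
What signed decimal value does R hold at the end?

Start: R = 717 = 001011001101.
R = 717 − 1564 = -847 = 110010110001
R = -847 − (-1973) = 1126 = 010001100110

1126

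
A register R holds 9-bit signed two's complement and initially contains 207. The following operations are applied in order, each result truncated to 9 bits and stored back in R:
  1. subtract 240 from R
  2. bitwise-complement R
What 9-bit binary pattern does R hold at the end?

000100000

Start: R = 207 = 011001111.
R = 207 − 240 = -33 = 111011111
R = NOT 111011111 = 000100000 = 32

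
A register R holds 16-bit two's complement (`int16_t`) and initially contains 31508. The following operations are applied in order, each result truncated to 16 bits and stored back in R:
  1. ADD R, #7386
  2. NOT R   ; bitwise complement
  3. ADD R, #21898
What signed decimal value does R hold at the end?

-16997

Start: R = 31508 = 0111101100010100.
R = 31508 + 7386 = 38894; wraps to -26642 = 1001011111101110
R = NOT 1001011111101110 = 0110100000010001 = 26641
R = 26641 + 21898 = 48539; wraps to -16997 = 1011110110011011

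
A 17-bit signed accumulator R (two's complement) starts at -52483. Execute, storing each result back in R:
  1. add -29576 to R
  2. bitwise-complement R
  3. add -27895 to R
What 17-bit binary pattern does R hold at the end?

Start: R = -52483 = 10011001011111101.
R = -52483 + (-29576) = -82059; wraps to 49013 = 01011111101110101
R = NOT 01011111101110101 = 10100000010001010 = -49014
R = -49014 + (-27895) = -76909; wraps to 54163 = 01101001110010011

01101001110010011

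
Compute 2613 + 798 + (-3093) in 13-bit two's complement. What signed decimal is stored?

2613 + 798 = 3411 (0110101010011)
3411 + (-3093) = 318 (0000100111110)

318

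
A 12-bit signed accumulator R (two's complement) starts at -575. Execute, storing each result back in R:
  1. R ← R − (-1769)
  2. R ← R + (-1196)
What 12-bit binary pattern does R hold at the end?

111111111110

Start: R = -575 = 110111000001.
R = -575 − (-1769) = 1194 = 010010101010
R = 1194 + (-1196) = -2 = 111111111110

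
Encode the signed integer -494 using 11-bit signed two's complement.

|-494| = 494 = 00111101110 in 11 bits.
Invert the bits: 11000010001. Add 1: 11000010010.

11000010010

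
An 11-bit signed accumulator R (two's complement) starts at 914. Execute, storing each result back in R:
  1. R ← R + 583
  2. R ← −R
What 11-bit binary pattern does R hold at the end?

Start: R = 914 = 01110010010.
R = 914 + 583 = 1497; wraps to -551 = 10111011001
R = −(-551) = 551 = 01000100111

01000100111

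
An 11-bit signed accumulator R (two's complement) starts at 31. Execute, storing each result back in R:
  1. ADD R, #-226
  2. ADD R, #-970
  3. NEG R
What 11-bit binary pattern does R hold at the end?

Start: R = 31 = 00000011111.
R = 31 + (-226) = -195 = 11100111101
R = -195 + (-970) = -1165; wraps to 883 = 01101110011
R = −(883) = -883 = 10010001101

10010001101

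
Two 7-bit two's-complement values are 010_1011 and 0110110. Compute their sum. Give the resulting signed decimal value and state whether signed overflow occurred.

-31; overflow

010_1011 → 0101011 = 43 (signed)
0110110 = 54 (signed)
  0101011
+ 0110110
= 1100001
Result 1100001: MSB = 1 → 97 − 128 = -31.
Both addends are non-negative but the stored result is negative: signed overflow. The true value 43 + 54 = 97 lies outside [-64, 63].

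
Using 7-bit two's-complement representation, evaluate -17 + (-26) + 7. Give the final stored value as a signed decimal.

-36

-17 + (-26) = -43 (1010101)
-43 + 7 = -36 (1011100)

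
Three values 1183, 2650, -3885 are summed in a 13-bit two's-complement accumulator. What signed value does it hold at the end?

-52

1183 + 2650 = 3833 (0111011111001)
3833 + (-3885) = -52 (1111111001100)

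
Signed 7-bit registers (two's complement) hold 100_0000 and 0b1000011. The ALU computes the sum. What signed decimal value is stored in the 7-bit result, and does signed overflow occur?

3; overflow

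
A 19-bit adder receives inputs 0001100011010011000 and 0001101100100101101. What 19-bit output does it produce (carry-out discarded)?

0011001111111000101

  0001100011010011000
+ 0001101100100101101
= 0011001111111000101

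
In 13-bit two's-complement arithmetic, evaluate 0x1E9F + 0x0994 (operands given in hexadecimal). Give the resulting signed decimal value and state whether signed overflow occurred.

2099; no overflow

0x1E9F = 1111010011111 = -353 (signed)
0x0994 = 0100110010100 = 2452 (signed)
  1111010011111
+ 0100110010100
= 0100000110011  (discard carry-out 1)
Result 0100000110011: MSB = 0 → value 2099.
Addends have opposite signs, so signed overflow cannot occur.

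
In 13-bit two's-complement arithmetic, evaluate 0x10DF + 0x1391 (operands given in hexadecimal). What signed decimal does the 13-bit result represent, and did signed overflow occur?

0x10DF = 1000011011111 = -3873 (signed)
0x1391 = 1001110010001 = -3183 (signed)
  1000011011111
+ 1001110010001
= 0010001110000  (discard carry-out 1)
Result 0010001110000: MSB = 0 → value 1136.
Both addends are negative but the stored result is non-negative: signed overflow. The true value -3873 + (-3183) = -7056 lies outside [-4096, 4095].

1136; overflow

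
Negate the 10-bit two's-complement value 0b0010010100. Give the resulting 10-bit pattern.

Invert: 1101101011. Add 1: 1101101100.
Check: 0010010100 = 148, 1101101100 = -148.

1101101100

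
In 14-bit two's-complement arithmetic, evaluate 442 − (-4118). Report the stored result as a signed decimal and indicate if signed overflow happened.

4560; no overflow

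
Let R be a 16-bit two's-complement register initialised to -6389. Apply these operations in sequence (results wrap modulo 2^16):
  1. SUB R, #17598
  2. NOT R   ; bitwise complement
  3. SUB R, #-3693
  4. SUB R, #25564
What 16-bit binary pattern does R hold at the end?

Start: R = -6389 = 1110011100001011.
R = -6389 − 17598 = -23987 = 1010001001001101
R = NOT 1010001001001101 = 0101110110110010 = 23986
R = 23986 − (-3693) = 27679 = 0110110000011111
R = 27679 − 25564 = 2115 = 0000100001000011

0000100001000011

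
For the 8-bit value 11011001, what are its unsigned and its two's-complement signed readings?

Unsigned: 11011001 = 217.
Signed: MSB=1 → 217 − 256 = -39.

unsigned = 217, signed = -39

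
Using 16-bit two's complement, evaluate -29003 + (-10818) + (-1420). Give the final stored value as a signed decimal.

24295

-29003 + (-10818) = -39821 → wraps to 25715 (0110010001110011)
25715 + (-1420) = 24295 (0101111011100111)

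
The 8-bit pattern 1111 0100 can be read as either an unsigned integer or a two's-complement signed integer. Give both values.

Unsigned: 11110100 = 244.
Signed: MSB=1 → 244 − 256 = -12.

unsigned = 244, signed = -12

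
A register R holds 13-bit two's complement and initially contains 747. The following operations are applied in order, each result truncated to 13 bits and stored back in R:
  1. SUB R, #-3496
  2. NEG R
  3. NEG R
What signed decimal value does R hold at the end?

-3949

Start: R = 747 = 0001011101011.
R = 747 − (-3496) = 4243; wraps to -3949 = 1000010010011
R = −(-3949) = 3949 = 0111101101101
R = −(3949) = -3949 = 1000010010011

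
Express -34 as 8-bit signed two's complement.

|-34| = 34 = 00100010 in 8 bits.
Invert the bits: 11011101. Add 1: 11011110.

11011110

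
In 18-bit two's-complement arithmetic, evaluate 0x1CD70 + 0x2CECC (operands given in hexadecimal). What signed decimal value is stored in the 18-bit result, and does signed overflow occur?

39996; no overflow

0x1CD70 = 011100110101110000 = 118128 (signed)
0x2CECC = 101100111011001100 = -78132 (signed)
  011100110101110000
+ 101100111011001100
= 001001110000111100  (discard carry-out 1)
Result 001001110000111100: MSB = 0 → value 39996.
Addends have opposite signs, so signed overflow cannot occur.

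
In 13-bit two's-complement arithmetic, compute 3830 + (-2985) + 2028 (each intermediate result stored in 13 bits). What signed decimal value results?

2873

3830 + (-2985) = 845 (0001101001101)
845 + 2028 = 2873 (0101100111001)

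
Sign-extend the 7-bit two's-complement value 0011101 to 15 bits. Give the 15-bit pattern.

MSB of 0011101 is 0; replicate it into the new high bits.
00000000|0011101 → 000000000011101 (still 29).

000000000011101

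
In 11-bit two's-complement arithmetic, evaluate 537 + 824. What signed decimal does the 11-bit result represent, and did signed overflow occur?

537 → 01000011001
824 → 01100111000
  01000011001
+ 01100111000
= 10101010001
Result 10101010001: MSB = 1 → 1361 − 2048 = -687.
Both addends are non-negative but the stored result is negative: signed overflow. The true value 537 + 824 = 1361 lies outside [-1024, 1023].

-687; overflow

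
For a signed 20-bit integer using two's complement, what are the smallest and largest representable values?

min = -524288, max = 524287

Minimum: −2^19 = -524288.
Maximum: 2^19 − 1 = 524287.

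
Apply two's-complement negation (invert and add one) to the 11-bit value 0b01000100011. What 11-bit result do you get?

10111011101

Invert: 10111011100. Add 1: 10111011101.
Check: 01000100011 = 547, 10111011101 = -547.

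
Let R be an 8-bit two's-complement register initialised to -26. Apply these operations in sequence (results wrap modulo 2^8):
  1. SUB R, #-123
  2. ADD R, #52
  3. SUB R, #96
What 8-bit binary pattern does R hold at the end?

00110101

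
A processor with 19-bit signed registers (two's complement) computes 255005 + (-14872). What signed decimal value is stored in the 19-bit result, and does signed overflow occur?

240133; no overflow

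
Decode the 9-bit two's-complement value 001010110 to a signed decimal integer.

MSB is 0, so the value is non-negative: 001010110 = 86.

86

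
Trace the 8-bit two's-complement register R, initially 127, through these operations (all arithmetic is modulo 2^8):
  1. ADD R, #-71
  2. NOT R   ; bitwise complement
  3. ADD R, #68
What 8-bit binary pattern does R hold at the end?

00001011

Start: R = 127 = 01111111.
R = 127 + (-71) = 56 = 00111000
R = NOT 00111000 = 11000111 = -57
R = -57 + 68 = 11 = 00001011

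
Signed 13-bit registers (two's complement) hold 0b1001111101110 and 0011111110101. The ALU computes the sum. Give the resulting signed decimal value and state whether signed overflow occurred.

-1053; no overflow

0b1001111101110 → 1001111101110 = -3090 (signed)
0011111110101 = 2037 (signed)
  1001111101110
+ 0011111110101
= 1101111100011
Result 1101111100011: MSB = 1 → 7139 − 8192 = -1053.
Addends have opposite signs, so signed overflow cannot occur.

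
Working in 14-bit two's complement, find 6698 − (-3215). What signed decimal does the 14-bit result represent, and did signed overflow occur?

6698 → 01101000101010
-3215 → 11001101110001
Subtract via negate-and-add: invert 11001101110001 + 1 = 00110010001111 (i.e. 3215).
  01101000101010
+ 00110010001111
= 10011010111001
Result 10011010111001: MSB = 1 → 9913 − 16384 = -6471.
Both addends (after negating the subtrahend) are non-negative but the stored result is negative: signed overflow. The true value 6698 − (-3215) = 9913 lies outside [-8192, 8191].

-6471; overflow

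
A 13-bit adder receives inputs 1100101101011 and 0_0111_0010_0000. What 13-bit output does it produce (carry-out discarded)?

0000010001011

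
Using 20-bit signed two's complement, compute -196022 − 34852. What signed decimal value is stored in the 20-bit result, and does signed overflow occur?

-230874; no overflow

-196022 → 11010000001001001010
34852 → 00001000100000100100
Subtract via negate-and-add: invert 00001000100000100100 + 1 = 11110111011111011100 (i.e. -34852).
  11010000001001001010
+ 11110111011111011100
= 11000111101000100110  (discard carry-out 1)
Result 11000111101000100110: MSB = 1 → 817702 − 1048576 = -230874.
Both addends (after negating the subtrahend) are negative and so is the stored result: no signed overflow.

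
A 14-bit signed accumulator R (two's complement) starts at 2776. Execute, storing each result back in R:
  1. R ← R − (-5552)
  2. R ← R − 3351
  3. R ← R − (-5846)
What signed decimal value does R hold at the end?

Start: R = 2776 = 00101011011000.
R = 2776 − (-5552) = 8328; wraps to -8056 = 10000010001000
R = -8056 − 3351 = -11407; wraps to 4977 = 01001101110001
R = 4977 − (-5846) = 10823; wraps to -5561 = 10101001000111

-5561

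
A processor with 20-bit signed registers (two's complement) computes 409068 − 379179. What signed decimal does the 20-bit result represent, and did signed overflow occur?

29889; no overflow

409068 → 01100011110111101100
379179 → 01011100100100101011
Subtract via negate-and-add: invert 01011100100100101011 + 1 = 10100011011011010101 (i.e. -379179).
  01100011110111101100
+ 10100011011011010101
= 00000111010011000001  (discard carry-out 1)
Result 00000111010011000001: MSB = 0 → value 29889.
Addends (after negating the subtrahend) have opposite signs, so signed overflow cannot occur.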